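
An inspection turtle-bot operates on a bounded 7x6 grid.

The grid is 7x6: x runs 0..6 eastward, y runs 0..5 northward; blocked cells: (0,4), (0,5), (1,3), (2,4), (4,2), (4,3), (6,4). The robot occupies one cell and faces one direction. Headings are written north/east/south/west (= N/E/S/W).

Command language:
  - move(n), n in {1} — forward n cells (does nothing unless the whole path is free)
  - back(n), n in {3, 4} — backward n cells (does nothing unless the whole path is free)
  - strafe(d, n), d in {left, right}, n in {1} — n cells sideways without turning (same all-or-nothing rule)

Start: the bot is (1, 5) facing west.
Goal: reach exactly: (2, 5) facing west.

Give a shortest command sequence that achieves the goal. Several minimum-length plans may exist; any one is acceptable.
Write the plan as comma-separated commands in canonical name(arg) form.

back(3), move(1), move(1)

from: (1, 5) facing west
step 1 (back(3)): (4, 5) facing west
step 2 (move(1)): (3, 5) facing west
step 3 (move(1)): (2, 5) facing west
nothing shorter than 3 reaches the goal.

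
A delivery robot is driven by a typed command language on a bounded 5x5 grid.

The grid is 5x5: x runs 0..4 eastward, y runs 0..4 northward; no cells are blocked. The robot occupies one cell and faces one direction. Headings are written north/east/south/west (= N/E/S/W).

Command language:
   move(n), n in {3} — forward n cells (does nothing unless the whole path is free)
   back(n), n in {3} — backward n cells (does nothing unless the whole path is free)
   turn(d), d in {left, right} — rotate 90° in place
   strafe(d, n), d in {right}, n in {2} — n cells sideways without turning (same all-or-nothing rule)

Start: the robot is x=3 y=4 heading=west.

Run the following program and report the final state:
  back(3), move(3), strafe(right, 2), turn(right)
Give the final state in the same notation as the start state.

begin: x=3 y=4 heading=west
1. back(3) → x=3 y=4 heading=west
2. move(3) → x=0 y=4 heading=west
3. strafe(right, 2) → x=0 y=4 heading=west
4. turn(right) → x=0 y=4 heading=north

x=0 y=4 heading=north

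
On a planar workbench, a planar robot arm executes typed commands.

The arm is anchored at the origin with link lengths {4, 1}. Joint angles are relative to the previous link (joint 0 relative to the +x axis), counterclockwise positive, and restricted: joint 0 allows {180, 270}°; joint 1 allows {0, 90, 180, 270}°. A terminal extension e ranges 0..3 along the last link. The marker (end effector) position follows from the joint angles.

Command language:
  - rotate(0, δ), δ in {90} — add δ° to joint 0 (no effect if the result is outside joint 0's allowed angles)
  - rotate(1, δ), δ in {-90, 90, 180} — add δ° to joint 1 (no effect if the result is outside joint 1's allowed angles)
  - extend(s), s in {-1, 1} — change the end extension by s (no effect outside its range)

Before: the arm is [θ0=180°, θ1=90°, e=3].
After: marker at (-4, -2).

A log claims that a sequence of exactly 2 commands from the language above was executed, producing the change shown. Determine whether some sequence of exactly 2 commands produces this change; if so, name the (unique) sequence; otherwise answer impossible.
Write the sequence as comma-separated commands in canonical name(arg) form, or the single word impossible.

extend(-1), extend(-1)

t0: [θ0=180°, θ1=90°, e=3]
1. extend(-1) → [θ0=180°, θ1=90°, e=2]
2. extend(-1) → [θ0=180°, θ1=90°, e=1]
uniquely the one of 36 2-step routes that fits.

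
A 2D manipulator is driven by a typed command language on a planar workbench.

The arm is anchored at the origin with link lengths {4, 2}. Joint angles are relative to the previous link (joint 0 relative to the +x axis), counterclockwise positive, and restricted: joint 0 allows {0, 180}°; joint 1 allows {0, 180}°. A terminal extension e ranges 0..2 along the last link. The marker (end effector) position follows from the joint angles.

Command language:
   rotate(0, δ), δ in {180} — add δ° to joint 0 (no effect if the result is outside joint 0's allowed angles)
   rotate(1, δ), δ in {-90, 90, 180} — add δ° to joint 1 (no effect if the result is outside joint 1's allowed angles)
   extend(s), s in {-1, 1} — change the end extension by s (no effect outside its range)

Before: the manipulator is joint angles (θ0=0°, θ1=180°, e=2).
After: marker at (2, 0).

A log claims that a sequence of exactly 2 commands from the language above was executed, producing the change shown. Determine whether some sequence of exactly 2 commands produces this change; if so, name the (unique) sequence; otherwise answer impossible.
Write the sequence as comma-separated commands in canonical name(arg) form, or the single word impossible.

initial: joint angles (θ0=0°, θ1=180°, e=2)
[1] after extend(-1): joint angles (θ0=0°, θ1=180°, e=1)
[2] after extend(-1): joint angles (θ0=0°, θ1=180°, e=0)
no other 2-command option fits: unique.

extend(-1), extend(-1)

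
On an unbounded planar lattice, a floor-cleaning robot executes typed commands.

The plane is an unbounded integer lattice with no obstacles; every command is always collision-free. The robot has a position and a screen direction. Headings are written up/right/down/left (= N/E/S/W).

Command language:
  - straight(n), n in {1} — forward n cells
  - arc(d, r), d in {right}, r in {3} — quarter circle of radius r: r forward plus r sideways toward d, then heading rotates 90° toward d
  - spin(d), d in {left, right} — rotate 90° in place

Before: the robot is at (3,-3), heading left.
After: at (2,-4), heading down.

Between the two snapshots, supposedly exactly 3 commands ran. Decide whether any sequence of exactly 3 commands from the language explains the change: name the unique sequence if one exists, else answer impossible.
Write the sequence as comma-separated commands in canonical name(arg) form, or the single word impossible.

straight(1), spin(left), straight(1)

key: cell and facing (now S) both changed — the 3 commands mix motion and turning
t0: at (3,-3), heading left
step 1 (straight(1)): at (2,-3), heading left
step 2 (spin(left)): at (2,-3), heading down
step 3 (straight(1)): at (2,-4), heading down
no rival 3-sequence matches.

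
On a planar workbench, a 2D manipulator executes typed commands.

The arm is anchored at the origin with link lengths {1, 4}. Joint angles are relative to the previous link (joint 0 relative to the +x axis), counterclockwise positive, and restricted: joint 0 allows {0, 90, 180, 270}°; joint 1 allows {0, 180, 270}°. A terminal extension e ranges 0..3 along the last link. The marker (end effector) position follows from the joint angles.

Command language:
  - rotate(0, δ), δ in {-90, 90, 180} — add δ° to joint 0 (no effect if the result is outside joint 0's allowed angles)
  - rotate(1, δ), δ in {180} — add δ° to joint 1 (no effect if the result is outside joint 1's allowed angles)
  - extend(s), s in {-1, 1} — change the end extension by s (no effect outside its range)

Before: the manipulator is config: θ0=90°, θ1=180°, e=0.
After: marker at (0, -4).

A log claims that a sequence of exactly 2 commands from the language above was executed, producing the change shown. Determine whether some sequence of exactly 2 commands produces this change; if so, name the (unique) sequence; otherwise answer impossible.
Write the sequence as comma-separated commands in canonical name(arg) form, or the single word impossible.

extend(-1), extend(1)

key: running extend(1) before extend(-1) would end elsewhere — order is forced
t0: config: θ0=90°, θ1=180°, e=0
[1] after extend(-1): config: θ0=90°, θ1=180°, e=0
[2] after extend(1): config: θ0=90°, θ1=180°, e=1
uniquely the one of 36 2-step routes that fits.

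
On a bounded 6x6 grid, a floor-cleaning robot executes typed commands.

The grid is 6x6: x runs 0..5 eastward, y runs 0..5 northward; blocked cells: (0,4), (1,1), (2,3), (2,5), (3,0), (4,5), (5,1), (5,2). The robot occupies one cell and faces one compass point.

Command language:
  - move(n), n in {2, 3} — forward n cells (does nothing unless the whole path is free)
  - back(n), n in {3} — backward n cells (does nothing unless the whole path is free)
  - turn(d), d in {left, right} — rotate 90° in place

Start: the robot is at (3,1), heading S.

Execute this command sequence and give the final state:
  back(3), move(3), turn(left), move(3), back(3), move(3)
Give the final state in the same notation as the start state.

from: at (3,1), heading S
t=1 back(3) ⇒ at (3,4), heading S
t=2 move(3) ⇒ at (3,1), heading S
t=3 turn(left) ⇒ at (3,1), heading E
t=4 move(3) ⇒ at (3,1), heading E
t=5 back(3) ⇒ at (3,1), heading E
t=6 move(3) ⇒ at (3,1), heading E

at (3,1), heading E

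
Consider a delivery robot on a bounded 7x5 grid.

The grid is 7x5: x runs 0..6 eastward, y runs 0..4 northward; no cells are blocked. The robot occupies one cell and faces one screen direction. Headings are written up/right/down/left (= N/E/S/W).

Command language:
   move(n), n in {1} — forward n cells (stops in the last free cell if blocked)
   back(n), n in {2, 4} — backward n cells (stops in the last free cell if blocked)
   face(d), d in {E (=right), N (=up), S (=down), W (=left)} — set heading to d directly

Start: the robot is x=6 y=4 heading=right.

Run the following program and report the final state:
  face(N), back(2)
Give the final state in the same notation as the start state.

from: x=6 y=4 heading=right
[1] after face(N): x=6 y=4 heading=up
[2] after back(2): x=6 y=2 heading=up

x=6 y=2 heading=up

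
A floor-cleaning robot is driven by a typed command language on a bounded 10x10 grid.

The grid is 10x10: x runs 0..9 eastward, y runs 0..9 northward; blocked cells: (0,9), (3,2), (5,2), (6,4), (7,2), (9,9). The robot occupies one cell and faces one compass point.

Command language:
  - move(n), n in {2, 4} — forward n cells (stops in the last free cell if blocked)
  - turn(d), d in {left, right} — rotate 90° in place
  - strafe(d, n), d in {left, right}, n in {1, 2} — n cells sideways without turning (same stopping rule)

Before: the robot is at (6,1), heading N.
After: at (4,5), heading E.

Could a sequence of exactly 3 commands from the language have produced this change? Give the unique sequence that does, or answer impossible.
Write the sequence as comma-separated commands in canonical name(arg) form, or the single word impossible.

strafe(left, 2), move(4), turn(right)

key: position moved to (4,5) AND the heading swung to E — translation plus rotation needed
from: at (6,1), heading N
1. strafe(left, 2) → at (4,1), heading N
2. move(4) → at (4,5), heading N
3. turn(right) → at (4,5), heading E
no other 3-command option fits: unique.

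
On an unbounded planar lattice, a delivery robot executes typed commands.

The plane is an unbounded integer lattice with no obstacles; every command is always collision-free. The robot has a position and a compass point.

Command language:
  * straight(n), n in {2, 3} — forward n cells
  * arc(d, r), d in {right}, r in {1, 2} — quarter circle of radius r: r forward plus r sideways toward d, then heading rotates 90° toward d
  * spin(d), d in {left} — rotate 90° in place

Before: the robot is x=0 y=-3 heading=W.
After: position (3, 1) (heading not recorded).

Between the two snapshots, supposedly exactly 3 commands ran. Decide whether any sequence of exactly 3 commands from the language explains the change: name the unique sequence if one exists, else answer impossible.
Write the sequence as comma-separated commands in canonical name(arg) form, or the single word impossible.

key: running straight(3) before arc(right, 2) would end elsewhere — order is forced
from: x=0 y=-3 heading=W
step 1 (arc(right, 2)): x=-2 y=-1 heading=N
step 2 (arc(right, 2)): x=0 y=1 heading=E
step 3 (straight(3)): x=3 y=1 heading=E
uniquely the one of 125 3-step routes that fits.

arc(right, 2), arc(right, 2), straight(3)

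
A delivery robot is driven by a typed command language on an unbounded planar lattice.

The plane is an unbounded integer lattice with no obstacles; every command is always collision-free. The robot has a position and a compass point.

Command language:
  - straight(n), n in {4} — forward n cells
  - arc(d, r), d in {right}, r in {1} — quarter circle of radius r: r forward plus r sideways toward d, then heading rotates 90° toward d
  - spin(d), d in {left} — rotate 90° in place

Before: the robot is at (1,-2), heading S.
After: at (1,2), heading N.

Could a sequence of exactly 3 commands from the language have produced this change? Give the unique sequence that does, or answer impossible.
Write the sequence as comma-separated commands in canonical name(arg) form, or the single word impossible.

key: position moved to (1,2) AND the heading swung to N — translation plus rotation needed
start: at (1,-2), heading S
t=1 spin(left) ⇒ at (1,-2), heading E
t=2 spin(left) ⇒ at (1,-2), heading N
t=3 straight(4) ⇒ at (1,2), heading N
all 27 alternatives checked — unique.

spin(left), spin(left), straight(4)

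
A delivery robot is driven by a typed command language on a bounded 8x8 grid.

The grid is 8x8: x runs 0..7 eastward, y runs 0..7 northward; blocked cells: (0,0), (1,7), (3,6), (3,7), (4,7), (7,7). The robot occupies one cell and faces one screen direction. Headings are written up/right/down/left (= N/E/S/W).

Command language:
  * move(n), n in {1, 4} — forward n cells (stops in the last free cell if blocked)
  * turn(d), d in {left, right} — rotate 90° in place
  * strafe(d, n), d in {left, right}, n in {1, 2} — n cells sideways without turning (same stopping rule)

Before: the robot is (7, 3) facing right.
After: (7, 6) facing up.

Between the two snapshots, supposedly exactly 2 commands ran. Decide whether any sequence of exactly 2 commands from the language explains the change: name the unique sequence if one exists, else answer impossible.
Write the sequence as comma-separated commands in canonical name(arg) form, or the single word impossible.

key: order matters: swapping turn(left) and move(4) lands elsewhere
initial: (7, 3) facing right
t=1 turn(left) ⇒ (7, 3) facing up
t=2 move(4) ⇒ (7, 6) facing up
no other 2-command option fits: unique.

turn(left), move(4)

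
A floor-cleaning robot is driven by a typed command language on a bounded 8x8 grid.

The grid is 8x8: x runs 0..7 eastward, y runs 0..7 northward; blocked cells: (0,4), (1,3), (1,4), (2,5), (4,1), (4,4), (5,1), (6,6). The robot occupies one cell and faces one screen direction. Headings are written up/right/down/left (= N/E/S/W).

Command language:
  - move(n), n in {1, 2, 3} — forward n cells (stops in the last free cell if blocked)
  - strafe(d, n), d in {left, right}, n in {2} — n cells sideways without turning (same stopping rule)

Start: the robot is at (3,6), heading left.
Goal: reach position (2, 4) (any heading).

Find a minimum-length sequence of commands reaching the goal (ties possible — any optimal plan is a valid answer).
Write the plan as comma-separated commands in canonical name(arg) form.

start: at (3,6), heading left
[1] after strafe(left, 2): at (3,4), heading left
[2] after move(3): at (2,4), heading left
minimal: 2 command(s), checked below 2.

strafe(left, 2), move(3)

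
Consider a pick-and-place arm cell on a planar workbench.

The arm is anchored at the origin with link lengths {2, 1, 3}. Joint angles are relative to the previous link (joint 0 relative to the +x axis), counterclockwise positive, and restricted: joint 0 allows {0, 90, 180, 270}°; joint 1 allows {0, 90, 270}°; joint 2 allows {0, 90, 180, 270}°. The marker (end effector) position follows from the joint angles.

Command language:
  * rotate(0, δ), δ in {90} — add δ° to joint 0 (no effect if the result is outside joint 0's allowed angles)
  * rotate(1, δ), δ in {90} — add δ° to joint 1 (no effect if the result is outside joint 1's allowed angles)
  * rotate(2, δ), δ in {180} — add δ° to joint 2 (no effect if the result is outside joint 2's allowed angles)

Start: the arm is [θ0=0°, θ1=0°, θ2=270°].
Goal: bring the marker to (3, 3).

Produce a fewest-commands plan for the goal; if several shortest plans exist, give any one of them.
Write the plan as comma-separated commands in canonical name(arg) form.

begin: [θ0=0°, θ1=0°, θ2=270°]
t=1 rotate(0, 90) ⇒ [θ0=90°, θ1=0°, θ2=270°]
shorter routes all fall short; 1 is best.

rotate(0, 90)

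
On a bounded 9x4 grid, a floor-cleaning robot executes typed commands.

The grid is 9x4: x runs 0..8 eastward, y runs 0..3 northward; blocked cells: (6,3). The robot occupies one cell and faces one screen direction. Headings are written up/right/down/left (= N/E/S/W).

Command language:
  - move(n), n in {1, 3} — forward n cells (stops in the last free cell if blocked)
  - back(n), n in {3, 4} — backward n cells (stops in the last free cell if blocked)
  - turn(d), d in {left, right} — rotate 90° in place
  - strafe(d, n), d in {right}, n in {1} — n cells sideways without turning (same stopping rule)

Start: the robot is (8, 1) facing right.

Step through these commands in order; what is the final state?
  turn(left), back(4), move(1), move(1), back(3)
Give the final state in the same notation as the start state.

begin: (8, 1) facing right
t=1 turn(left) ⇒ (8, 1) facing up
t=2 back(4) ⇒ (8, 0) facing up
t=3 move(1) ⇒ (8, 1) facing up
t=4 move(1) ⇒ (8, 2) facing up
t=5 back(3) ⇒ (8, 0) facing up

(8, 0) facing up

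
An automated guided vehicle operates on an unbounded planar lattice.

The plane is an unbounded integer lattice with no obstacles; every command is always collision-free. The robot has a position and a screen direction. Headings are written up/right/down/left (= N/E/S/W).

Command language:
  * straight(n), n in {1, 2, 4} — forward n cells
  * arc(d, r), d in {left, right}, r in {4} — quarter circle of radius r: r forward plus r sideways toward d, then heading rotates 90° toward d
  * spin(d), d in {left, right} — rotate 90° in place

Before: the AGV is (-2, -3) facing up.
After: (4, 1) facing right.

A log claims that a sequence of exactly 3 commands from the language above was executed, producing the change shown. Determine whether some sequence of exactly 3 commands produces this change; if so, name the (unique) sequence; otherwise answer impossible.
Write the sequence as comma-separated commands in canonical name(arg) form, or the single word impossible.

arc(right, 4), straight(1), straight(1)

key: position moved to (4,1) AND the heading swung to E — translation plus rotation needed
from: (-2, -3) facing up
1. arc(right, 4) → (2, 1) facing right
2. straight(1) → (3, 1) facing right
3. straight(1) → (4, 1) facing right
all 343 alternatives checked — unique.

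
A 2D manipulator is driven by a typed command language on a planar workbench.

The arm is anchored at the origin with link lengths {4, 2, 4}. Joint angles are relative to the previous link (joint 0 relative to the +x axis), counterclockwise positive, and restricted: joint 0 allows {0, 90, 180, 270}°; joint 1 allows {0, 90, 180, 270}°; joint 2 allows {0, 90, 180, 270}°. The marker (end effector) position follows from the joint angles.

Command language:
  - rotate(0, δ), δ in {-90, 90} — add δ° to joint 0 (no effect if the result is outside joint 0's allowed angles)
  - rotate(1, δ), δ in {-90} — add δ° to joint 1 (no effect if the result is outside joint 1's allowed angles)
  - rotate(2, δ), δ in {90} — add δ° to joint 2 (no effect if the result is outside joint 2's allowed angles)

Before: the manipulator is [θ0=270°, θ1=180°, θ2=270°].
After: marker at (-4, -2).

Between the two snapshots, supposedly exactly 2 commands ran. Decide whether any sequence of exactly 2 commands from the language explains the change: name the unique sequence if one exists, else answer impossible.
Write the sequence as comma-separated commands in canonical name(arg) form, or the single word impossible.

begin: [θ0=270°, θ1=180°, θ2=270°]
[1] after rotate(2, 90): [θ0=270°, θ1=180°, θ2=0°]
[2] after rotate(2, 90): [θ0=270°, θ1=180°, θ2=90°]
no rival 2-sequence matches.

rotate(2, 90), rotate(2, 90)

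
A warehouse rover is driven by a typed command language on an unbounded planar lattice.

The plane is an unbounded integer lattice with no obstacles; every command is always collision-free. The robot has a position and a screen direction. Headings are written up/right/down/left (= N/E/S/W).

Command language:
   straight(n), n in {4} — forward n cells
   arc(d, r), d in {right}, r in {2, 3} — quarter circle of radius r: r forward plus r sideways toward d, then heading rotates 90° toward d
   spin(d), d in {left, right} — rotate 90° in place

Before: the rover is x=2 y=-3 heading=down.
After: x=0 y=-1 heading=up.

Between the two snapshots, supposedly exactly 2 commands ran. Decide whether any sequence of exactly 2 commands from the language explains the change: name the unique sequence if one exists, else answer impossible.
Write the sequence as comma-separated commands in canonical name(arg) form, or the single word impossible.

key: running arc(right, 2) before spin(right) would end elsewhere — order is forced
start: x=2 y=-3 heading=down
1. spin(right) → x=2 y=-3 heading=left
2. arc(right, 2) → x=0 y=-1 heading=up
no other 2-command option fits: unique.

spin(right), arc(right, 2)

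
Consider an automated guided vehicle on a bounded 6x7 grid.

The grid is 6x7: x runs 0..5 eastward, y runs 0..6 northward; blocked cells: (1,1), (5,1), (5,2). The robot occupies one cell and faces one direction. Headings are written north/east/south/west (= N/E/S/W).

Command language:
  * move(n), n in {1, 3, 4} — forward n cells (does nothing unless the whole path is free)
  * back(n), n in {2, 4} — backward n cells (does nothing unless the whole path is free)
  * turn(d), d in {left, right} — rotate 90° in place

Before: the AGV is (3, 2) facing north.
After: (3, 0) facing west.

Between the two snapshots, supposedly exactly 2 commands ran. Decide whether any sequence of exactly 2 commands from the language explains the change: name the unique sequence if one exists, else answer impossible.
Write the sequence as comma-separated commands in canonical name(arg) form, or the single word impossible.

key: order matters: swapping back(2) and turn(left) lands elsewhere
from: (3, 2) facing north
1. back(2) → (3, 0) facing north
2. turn(left) → (3, 0) facing west
all 49 alternatives checked — unique.

back(2), turn(left)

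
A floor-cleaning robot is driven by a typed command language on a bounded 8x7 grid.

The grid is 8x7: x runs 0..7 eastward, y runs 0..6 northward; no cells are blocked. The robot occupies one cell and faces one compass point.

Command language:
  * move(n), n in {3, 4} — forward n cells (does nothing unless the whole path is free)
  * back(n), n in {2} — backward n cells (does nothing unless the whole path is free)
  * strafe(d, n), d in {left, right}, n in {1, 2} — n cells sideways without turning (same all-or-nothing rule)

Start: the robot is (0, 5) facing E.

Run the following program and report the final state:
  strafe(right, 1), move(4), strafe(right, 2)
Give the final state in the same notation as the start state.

initial: (0, 5) facing E
1. strafe(right, 1) → (0, 4) facing E
2. move(4) → (4, 4) facing E
3. strafe(right, 2) → (4, 2) facing E

(4, 2) facing E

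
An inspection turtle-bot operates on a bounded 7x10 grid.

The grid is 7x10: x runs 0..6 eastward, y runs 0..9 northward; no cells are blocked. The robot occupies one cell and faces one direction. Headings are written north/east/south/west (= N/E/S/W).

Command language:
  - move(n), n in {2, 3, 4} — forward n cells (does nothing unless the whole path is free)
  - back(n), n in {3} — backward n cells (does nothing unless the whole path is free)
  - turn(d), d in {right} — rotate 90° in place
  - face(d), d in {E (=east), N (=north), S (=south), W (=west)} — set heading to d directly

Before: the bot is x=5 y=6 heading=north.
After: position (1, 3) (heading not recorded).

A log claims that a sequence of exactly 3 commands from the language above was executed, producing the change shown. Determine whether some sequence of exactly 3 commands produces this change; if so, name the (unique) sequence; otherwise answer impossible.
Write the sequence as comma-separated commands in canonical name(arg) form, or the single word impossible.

key: order matters: swapping back(3) and move(4) lands elsewhere
t0: x=5 y=6 heading=north
step 1 (back(3)): x=5 y=3 heading=north
step 2 (face(W)): x=5 y=3 heading=west
step 3 (move(4)): x=1 y=3 heading=west
no other 3-command option fits: unique.

back(3), face(W), move(4)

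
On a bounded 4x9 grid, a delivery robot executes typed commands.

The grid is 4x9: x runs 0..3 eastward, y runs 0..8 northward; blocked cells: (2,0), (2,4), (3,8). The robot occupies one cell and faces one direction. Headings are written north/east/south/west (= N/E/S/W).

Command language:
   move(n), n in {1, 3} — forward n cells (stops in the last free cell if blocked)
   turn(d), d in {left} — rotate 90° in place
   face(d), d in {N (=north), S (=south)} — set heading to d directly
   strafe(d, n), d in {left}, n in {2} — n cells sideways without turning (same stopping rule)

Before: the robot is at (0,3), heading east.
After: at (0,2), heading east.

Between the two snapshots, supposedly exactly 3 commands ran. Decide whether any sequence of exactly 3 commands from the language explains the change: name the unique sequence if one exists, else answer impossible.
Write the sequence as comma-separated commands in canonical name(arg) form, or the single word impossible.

face(S), move(1), turn(left)

key: still facing E at the end — net rotation zero over 3 steps
initial: at (0,3), heading east
[1] after face(S): at (0,3), heading south
[2] after move(1): at (0,2), heading south
[3] after turn(left): at (0,2), heading east
no other 3-command option fits: unique.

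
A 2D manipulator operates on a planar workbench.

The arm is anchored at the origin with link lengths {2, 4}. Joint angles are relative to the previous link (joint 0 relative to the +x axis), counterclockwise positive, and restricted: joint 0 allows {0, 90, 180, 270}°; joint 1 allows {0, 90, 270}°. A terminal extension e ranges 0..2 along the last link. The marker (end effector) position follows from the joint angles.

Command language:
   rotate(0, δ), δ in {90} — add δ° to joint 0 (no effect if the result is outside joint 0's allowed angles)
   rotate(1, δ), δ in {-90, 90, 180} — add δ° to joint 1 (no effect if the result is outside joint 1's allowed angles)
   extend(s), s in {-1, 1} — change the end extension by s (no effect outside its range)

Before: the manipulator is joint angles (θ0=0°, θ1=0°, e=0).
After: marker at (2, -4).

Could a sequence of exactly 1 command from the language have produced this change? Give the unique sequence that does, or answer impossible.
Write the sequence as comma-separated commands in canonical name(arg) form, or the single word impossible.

begin: joint angles (θ0=0°, θ1=0°, e=0)
t=1 rotate(1, -90) ⇒ joint angles (θ0=0°, θ1=270°, e=0)
uniquely the one of 6 1-step routes that fits.

rotate(1, -90)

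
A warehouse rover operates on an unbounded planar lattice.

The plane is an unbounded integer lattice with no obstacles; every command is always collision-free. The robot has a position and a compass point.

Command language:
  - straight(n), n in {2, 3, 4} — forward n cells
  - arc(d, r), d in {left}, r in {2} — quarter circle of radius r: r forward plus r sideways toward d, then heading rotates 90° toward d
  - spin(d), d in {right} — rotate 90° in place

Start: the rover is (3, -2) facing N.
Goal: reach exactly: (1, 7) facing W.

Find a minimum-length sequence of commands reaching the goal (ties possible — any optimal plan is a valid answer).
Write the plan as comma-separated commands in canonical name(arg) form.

initial: (3, -2) facing N
step 1 (straight(4)): (3, 2) facing N
step 2 (straight(3)): (3, 5) facing N
step 3 (arc(left, 2)): (1, 7) facing W
minimal: 3 command(s), checked below 3.

straight(4), straight(3), arc(left, 2)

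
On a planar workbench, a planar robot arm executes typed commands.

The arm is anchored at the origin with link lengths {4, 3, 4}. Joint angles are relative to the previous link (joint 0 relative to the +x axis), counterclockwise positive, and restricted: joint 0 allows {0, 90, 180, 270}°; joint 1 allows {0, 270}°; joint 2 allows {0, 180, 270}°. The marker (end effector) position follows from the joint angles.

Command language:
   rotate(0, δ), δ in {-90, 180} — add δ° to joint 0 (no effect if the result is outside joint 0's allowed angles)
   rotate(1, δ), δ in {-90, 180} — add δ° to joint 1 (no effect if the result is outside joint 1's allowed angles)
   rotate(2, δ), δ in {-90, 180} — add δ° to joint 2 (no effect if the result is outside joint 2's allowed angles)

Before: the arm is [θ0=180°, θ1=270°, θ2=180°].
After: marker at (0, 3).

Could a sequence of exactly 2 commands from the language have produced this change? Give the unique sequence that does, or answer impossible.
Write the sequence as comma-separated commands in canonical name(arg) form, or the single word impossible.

key: running rotate(2, -90) before rotate(2, 180) would end elsewhere — order is forced
initial: [θ0=180°, θ1=270°, θ2=180°]
step 1 (rotate(2, 180)): [θ0=180°, θ1=270°, θ2=0°]
step 2 (rotate(2, -90)): [θ0=180°, θ1=270°, θ2=270°]
all 36 alternatives checked — unique.

rotate(2, 180), rotate(2, -90)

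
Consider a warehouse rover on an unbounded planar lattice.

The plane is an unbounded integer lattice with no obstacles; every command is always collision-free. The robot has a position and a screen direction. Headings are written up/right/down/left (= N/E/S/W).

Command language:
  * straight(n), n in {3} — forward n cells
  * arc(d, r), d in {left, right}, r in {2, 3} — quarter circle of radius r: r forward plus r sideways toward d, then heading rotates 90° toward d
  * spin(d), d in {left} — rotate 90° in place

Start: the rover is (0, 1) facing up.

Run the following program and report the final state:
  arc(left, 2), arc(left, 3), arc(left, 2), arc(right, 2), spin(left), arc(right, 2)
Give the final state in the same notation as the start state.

initial: (0, 1) facing up
[1] after arc(left, 2): (-2, 3) facing left
[2] after arc(left, 3): (-5, 0) facing down
[3] after arc(left, 2): (-3, -2) facing right
[4] after arc(right, 2): (-1, -4) facing down
[5] after spin(left): (-1, -4) facing right
[6] after arc(right, 2): (1, -6) facing down

(1, -6) facing down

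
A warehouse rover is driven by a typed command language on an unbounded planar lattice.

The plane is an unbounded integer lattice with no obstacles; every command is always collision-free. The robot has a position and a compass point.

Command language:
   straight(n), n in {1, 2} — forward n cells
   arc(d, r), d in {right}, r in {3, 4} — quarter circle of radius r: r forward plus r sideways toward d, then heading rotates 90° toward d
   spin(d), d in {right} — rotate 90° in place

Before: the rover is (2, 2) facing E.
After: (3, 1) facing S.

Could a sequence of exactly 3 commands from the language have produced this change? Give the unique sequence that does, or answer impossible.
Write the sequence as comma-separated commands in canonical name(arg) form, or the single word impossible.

straight(1), spin(right), straight(1)

key: cell and facing (now S) both changed — the 3 commands mix motion and turning
t0: (2, 2) facing E
[1] after straight(1): (3, 2) facing E
[2] after spin(right): (3, 2) facing S
[3] after straight(1): (3, 1) facing S
no rival 3-sequence matches.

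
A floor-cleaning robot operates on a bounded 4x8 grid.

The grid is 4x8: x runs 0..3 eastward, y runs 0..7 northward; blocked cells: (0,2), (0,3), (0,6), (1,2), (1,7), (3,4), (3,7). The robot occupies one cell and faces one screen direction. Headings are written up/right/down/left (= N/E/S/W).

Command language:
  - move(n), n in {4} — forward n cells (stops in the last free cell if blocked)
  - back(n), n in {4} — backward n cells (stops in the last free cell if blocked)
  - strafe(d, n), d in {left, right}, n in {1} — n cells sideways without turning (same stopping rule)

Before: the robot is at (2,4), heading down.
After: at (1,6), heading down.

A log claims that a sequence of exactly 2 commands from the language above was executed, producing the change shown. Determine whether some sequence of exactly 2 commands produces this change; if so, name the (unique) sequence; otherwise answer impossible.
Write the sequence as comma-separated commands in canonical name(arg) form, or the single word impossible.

key: heading stays S — no command in the sequence turns
begin: at (2,4), heading down
t=1 strafe(right, 1) ⇒ at (1,4), heading down
t=2 back(4) ⇒ at (1,6), heading down
no rival 2-sequence matches.

strafe(right, 1), back(4)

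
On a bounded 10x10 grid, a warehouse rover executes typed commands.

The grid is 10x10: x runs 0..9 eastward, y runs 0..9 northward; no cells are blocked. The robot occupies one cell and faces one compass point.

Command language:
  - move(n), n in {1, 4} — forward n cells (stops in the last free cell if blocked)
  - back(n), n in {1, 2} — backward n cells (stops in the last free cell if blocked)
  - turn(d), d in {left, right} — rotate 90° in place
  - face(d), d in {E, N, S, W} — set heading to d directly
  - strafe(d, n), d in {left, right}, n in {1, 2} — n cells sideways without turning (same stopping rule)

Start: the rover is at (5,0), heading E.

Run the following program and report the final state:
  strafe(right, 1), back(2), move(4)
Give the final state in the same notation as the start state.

from: at (5,0), heading E
[1] after strafe(right, 1): at (5,0), heading E
[2] after back(2): at (3,0), heading E
[3] after move(4): at (7,0), heading E

at (7,0), heading E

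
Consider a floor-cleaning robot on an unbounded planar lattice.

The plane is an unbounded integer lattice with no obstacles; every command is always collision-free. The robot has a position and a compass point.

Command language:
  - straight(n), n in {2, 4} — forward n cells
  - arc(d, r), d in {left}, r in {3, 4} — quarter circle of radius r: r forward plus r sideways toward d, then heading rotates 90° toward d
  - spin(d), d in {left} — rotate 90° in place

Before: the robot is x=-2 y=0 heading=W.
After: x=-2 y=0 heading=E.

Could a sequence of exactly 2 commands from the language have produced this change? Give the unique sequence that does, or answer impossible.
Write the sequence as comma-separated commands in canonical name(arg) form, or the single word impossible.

spin(left), spin(left)

key: parked at (-2,0) the whole time — nothing moves the robot
from: x=-2 y=0 heading=W
1. spin(left) → x=-2 y=0 heading=S
2. spin(left) → x=-2 y=0 heading=E
no rival 2-sequence matches.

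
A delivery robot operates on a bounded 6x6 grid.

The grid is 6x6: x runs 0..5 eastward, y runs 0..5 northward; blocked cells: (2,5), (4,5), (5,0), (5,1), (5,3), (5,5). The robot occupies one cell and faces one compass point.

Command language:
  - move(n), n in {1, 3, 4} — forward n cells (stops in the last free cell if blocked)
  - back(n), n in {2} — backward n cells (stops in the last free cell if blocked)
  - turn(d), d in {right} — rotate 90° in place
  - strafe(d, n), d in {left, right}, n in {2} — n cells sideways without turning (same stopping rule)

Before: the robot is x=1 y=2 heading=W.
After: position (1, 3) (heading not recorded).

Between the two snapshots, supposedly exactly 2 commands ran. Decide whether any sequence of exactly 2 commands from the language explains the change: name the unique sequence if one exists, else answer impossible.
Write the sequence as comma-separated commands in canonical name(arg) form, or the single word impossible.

turn(right), move(1)

key: order matters: swapping turn(right) and move(1) lands elsewhere
start: x=1 y=2 heading=W
[1] after turn(right): x=1 y=2 heading=N
[2] after move(1): x=1 y=3 heading=N
no rival 2-sequence matches.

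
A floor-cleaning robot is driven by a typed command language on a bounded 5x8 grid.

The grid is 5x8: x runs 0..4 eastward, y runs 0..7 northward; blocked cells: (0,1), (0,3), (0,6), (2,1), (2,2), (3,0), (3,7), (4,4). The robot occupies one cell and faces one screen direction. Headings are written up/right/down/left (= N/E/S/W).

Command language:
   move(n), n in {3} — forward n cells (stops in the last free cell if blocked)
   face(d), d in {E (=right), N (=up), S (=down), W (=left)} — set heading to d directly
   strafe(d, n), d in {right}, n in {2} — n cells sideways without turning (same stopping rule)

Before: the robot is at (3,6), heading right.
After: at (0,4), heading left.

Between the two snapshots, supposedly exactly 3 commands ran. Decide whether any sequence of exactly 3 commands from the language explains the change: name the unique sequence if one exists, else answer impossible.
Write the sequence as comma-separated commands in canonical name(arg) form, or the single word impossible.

key: position moved to (0,4) AND the heading swung to W — translation plus rotation needed
begin: at (3,6), heading right
1. strafe(right, 2) → at (3,4), heading right
2. face(W) → at (3,4), heading left
3. move(3) → at (0,4), heading left
all 216 alternatives checked — unique.

strafe(right, 2), face(W), move(3)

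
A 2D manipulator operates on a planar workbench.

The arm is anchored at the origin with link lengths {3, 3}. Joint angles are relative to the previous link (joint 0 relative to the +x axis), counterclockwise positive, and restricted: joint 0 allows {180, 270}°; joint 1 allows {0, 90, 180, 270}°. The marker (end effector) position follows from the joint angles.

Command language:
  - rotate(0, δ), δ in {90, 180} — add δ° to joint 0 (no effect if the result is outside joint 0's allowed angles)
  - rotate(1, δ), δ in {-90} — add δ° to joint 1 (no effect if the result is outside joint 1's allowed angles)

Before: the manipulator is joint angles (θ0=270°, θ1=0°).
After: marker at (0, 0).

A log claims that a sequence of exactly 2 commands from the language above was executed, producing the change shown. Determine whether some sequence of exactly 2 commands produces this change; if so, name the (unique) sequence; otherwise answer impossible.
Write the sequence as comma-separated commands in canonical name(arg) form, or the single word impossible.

rotate(1, -90), rotate(1, -90)

initial: joint angles (θ0=270°, θ1=0°)
1. rotate(1, -90) → joint angles (θ0=270°, θ1=270°)
2. rotate(1, -90) → joint angles (θ0=270°, θ1=180°)
uniquely the one of 9 2-step routes that fits.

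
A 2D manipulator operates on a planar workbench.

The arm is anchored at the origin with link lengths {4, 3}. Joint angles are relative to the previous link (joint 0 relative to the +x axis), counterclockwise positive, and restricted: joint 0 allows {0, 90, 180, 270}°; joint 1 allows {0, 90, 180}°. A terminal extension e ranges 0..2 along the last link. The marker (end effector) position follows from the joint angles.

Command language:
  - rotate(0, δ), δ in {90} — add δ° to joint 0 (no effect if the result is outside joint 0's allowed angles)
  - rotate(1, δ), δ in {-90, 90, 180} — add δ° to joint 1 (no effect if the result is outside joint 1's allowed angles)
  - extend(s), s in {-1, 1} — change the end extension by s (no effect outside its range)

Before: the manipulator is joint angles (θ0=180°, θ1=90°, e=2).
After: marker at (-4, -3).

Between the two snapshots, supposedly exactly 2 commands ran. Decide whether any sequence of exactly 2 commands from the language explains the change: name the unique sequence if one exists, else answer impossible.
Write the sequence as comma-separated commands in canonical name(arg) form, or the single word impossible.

t0: joint angles (θ0=180°, θ1=90°, e=2)
1. extend(-1) → joint angles (θ0=180°, θ1=90°, e=1)
2. extend(-1) → joint angles (θ0=180°, θ1=90°, e=0)
all 36 alternatives checked — unique.

extend(-1), extend(-1)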